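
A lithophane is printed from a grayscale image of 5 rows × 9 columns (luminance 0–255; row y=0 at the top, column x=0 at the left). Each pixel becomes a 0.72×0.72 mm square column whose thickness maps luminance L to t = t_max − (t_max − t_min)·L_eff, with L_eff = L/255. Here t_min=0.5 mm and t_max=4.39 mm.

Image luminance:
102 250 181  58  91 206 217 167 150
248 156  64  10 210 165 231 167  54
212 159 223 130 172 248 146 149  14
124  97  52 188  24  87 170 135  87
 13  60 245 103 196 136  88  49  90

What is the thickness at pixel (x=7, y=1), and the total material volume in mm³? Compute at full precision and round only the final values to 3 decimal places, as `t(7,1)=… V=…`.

t(7,1)=1.842 V=53.980

span = t_max - t_min = 4.39 - 0.5 = 3.890
L(7,1) = 167, L_eff = 167/255 = 0.654902
t(7,1) = 4.39 - 3.890·0.654902 = 1.842
Σt over all 5·9 pixels = 2655289/25500 ≈ 104.1289804
V = pitch²·Σt = 0.72²·2655289/25500 = 53.980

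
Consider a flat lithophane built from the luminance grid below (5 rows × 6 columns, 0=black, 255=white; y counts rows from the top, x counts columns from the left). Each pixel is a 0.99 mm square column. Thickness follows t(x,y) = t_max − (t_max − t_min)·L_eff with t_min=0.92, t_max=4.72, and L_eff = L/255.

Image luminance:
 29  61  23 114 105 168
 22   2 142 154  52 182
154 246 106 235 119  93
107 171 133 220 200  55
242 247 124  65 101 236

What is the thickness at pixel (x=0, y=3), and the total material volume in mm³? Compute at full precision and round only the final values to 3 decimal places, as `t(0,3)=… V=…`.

t(0,3)=3.125 V=81.704

span = t_max - t_min = 4.72 - 0.92 = 3.800
L(0,3) = 107, L_eff = 107/255 = 0.419608
t(0,3) = 4.72 - 3.800·0.419608 = 3.125
Σt over all 5·6 pixels = 106288/1275 ≈ 83.3631373
V = pitch²·Σt = 0.99²·106288/1275 = 81.704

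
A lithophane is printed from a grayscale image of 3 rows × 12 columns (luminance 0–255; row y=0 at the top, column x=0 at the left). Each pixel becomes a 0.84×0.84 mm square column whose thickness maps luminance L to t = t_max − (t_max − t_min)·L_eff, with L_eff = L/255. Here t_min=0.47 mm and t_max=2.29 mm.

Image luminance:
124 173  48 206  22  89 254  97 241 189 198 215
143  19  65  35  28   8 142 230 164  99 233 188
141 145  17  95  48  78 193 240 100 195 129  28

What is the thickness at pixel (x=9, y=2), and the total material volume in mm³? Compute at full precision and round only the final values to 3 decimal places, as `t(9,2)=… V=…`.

t(9,2)=0.898 V=34.908

span = t_max - t_min = 2.29 - 0.47 = 1.820
L(9,2) = 195, L_eff = 195/255 = 0.764706
t(9,2) = 2.29 - 1.820·0.764706 = 0.898
Σt over all 3·12 pixels = 630781/12750 ≈ 49.4730196
V = pitch²·Σt = 0.84²·630781/12750 = 34.908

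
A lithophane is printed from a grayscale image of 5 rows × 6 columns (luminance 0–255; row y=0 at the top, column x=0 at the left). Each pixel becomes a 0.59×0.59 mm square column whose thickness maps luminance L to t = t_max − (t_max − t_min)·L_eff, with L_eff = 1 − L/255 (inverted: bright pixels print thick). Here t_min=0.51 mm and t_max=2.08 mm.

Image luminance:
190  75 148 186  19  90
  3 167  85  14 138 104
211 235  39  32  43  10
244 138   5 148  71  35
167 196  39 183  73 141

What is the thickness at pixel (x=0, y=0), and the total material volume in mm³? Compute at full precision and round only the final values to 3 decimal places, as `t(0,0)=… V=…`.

span = t_max - t_min = 2.08 - 0.51 = 1.570
L(0,0) = 190, L_eff = 1 - 190/255 = 0.254902 (inverted)
t(0,0) = 2.08 - 1.570·0.254902 = 1.680
Σt over all 5·6 pixels = 897103/25500 ≈ 35.1805098
V = pitch²·Σt = 0.59²·897103/25500 = 12.246

t(0,0)=1.680 V=12.246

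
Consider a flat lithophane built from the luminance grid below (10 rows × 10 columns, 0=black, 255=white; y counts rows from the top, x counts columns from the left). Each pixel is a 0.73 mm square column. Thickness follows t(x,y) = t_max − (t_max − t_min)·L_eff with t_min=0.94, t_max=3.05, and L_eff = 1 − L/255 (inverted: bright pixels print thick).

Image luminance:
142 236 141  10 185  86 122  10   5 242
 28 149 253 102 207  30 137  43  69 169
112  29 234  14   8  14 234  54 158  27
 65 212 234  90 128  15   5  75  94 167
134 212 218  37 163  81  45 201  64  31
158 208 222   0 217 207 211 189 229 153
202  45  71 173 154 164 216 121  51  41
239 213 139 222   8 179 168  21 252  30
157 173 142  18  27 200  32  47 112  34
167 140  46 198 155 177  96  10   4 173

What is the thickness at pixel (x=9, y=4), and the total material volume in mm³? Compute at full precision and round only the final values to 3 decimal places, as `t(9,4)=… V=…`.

span = t_max - t_min = 3.05 - 0.94 = 2.110
L(9,4) = 31, L_eff = 1 - 31/255 = 0.878431 (inverted)
t(9,4) = 3.05 - 2.110·0.878431 = 1.197
Σt over all 10·10 pixels = 413071/2125 ≈ 194.3863529
V = pitch²·Σt = 0.73²·413071/2125 = 103.588

t(9,4)=1.197 V=103.588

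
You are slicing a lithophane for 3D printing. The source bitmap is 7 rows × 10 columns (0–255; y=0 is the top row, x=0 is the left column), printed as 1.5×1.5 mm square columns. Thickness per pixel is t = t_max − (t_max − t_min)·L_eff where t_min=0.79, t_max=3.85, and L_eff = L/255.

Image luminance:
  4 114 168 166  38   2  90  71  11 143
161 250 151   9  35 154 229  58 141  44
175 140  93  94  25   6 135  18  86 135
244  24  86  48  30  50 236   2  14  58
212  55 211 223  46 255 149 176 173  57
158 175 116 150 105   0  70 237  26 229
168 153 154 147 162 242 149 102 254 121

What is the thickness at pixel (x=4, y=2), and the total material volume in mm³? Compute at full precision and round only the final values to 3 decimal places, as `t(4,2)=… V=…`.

span = t_max - t_min = 3.85 - 0.79 = 3.060
L(4,2) = 25, L_eff = 25/255 = 0.098039
t(4,2) = 3.85 - 3.060·0.098039 = 3.550
Σt over all 7·10 pixels = 170.944
V = pitch²·Σt = 1.5²·170.944 = 384.624

t(4,2)=3.550 V=384.624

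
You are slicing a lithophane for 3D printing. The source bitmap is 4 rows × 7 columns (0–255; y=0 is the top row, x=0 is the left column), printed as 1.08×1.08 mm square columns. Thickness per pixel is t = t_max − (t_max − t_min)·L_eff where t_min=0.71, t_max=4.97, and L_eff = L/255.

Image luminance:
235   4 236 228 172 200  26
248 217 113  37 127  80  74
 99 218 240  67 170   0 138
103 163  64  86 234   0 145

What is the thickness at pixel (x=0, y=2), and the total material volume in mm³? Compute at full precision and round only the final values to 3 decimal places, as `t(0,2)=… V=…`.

t(0,2)=3.316 V=89.751

span = t_max - t_min = 4.97 - 0.71 = 4.260
L(0,2) = 99, L_eff = 99/255 = 0.388235
t(0,2) = 4.97 - 4.260·0.388235 = 3.316
Σt over all 4·7 pixels = 163513/2125 ≈ 76.9472941
V = pitch²·Σt = 1.08²·163513/2125 = 89.751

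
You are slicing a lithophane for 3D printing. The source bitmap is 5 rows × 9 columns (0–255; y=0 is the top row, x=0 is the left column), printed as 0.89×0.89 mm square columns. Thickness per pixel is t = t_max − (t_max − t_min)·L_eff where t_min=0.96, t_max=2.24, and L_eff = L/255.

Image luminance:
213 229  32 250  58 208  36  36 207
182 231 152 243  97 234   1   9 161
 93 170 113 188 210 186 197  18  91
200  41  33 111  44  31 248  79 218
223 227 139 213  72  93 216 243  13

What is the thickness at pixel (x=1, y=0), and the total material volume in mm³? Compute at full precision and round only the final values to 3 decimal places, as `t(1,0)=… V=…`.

t(1,0)=1.091 V=54.838

span = t_max - t_min = 2.24 - 0.96 = 1.280
L(1,0) = 229, L_eff = 229/255 = 0.898039
t(1,0) = 2.24 - 1.280·0.898039 = 1.091
Σt over all 5·9 pixels = 441352/6375 ≈ 69.2316863
V = pitch²·Σt = 0.89²·441352/6375 = 54.838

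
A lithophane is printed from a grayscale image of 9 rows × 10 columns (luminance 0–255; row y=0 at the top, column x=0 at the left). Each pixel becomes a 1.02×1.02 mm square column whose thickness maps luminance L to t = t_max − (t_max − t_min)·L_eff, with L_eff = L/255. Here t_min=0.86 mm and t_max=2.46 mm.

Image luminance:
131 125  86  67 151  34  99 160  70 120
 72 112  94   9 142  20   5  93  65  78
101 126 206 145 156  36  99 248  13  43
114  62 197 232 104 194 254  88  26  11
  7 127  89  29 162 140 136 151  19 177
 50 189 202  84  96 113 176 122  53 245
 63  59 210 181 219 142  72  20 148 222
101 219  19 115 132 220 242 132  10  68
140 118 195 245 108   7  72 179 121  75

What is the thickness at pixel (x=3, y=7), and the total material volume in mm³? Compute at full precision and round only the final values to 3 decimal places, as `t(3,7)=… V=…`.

span = t_max - t_min = 2.46 - 0.86 = 1.600
L(3,7) = 115, L_eff = 115/255 = 0.450980
t(3,7) = 2.46 - 1.600·0.450980 = 1.738
Σt over all 9·10 pixels = 199013/1275 ≈ 156.0886275
V = pitch²·Σt = 1.02²·199013/1275 = 162.395

t(3,7)=1.738 V=162.395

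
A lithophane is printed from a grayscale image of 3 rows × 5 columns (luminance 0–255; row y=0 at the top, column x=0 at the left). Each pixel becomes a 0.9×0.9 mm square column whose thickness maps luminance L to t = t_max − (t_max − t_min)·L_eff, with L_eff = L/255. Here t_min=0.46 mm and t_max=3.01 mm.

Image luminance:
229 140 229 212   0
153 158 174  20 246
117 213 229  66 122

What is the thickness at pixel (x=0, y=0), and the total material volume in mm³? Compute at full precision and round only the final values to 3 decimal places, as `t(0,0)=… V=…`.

span = t_max - t_min = 3.01 - 0.46 = 2.550
L(0,0) = 229, L_eff = 229/255 = 0.898039
t(0,0) = 3.01 - 2.550·0.898039 = 0.720
Σt over all 3·5 pixels = 22.07
V = pitch²·Σt = 0.9²·22.07 = 17.877

t(0,0)=0.720 V=17.877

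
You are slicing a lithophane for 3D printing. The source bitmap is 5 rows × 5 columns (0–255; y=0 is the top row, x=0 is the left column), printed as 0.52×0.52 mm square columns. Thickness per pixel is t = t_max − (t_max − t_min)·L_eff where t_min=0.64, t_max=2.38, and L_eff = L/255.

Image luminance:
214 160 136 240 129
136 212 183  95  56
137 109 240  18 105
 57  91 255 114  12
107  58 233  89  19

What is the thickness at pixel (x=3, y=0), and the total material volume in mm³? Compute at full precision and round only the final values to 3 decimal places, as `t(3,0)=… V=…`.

span = t_max - t_min = 2.38 - 0.64 = 1.740
L(3,0) = 240, L_eff = 240/255 = 0.941176
t(3,0) = 2.38 - 1.740·0.941176 = 0.742
Σt over all 5·5 pixels = 15993/425 ≈ 37.6305882
V = pitch²·Σt = 0.52²·15993/425 = 10.175

t(3,0)=0.742 V=10.175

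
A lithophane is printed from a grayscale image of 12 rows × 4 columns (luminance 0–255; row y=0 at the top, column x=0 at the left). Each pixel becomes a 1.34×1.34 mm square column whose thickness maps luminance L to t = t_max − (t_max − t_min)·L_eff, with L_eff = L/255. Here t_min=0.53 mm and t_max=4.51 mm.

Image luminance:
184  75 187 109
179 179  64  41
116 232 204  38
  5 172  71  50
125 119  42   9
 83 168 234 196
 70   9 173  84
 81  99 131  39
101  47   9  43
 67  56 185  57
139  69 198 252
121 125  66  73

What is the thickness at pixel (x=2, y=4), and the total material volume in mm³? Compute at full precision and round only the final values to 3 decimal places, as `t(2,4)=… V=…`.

span = t_max - t_min = 4.51 - 0.53 = 3.980
L(2,4) = 42, L_eff = 42/255 = 0.164706
t(2,4) = 4.51 - 3.980·0.164706 = 3.854
Σt over all 12·4 pixels = 865048/6375 ≈ 135.6938039
V = pitch²·Σt = 1.34²·865048/6375 = 243.652

t(2,4)=3.854 V=243.652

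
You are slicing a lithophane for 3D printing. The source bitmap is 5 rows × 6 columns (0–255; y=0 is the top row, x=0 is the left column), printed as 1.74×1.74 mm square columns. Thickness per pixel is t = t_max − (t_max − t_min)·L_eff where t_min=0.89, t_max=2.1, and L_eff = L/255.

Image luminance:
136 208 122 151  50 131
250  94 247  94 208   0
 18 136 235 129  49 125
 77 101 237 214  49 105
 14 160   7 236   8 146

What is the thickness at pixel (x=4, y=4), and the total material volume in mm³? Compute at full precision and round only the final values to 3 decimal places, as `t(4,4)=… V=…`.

span = t_max - t_min = 2.1 - 0.89 = 1.210
L(4,4) = 8, L_eff = 8/255 = 0.031373
t(4,4) = 2.1 - 1.210·0.031373 = 2.062
Σt over all 5·6 pixels = 1154323/25500 ≈ 45.2675686
V = pitch²·Σt = 1.74²·1154323/25500 = 137.052

t(4,4)=2.062 V=137.052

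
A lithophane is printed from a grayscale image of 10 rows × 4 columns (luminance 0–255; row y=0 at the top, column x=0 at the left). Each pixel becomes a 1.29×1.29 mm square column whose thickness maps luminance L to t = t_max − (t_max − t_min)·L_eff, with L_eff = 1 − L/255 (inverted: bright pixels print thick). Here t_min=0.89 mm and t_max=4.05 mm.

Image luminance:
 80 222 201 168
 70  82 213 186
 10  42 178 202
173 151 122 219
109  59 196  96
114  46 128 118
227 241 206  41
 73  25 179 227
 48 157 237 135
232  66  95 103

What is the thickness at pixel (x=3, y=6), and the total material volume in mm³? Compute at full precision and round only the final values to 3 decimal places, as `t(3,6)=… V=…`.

t(3,6)=1.398 V=172.187

span = t_max - t_min = 4.05 - 0.89 = 3.160
L(3,6) = 41, L_eff = 1 - 41/255 = 0.839216 (inverted)
t(3,6) = 4.05 - 3.160·0.839216 = 1.398
Σt over all 10·4 pixels = 659633/6375 ≈ 103.4718431
V = pitch²·Σt = 1.29²·659633/6375 = 172.187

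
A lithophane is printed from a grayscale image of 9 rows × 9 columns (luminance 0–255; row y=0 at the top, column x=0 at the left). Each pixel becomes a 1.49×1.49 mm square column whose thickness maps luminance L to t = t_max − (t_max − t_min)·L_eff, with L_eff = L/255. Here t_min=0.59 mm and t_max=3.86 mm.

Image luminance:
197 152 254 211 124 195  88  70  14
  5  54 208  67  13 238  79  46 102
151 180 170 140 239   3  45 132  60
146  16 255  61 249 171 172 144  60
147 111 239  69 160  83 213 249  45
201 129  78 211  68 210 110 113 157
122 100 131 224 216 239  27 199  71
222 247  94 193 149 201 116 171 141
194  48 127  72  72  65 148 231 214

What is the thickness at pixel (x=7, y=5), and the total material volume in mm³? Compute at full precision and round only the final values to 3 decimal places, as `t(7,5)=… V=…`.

t(7,5)=2.411 V=377.043

span = t_max - t_min = 3.86 - 0.59 = 3.270
L(7,5) = 113, L_eff = 113/255 = 0.443137
t(7,5) = 3.86 - 3.270·0.443137 = 2.411
Σt over all 9·9 pixels = 360892/2125 ≈ 169.8315294
V = pitch²·Σt = 1.49²·360892/2125 = 377.043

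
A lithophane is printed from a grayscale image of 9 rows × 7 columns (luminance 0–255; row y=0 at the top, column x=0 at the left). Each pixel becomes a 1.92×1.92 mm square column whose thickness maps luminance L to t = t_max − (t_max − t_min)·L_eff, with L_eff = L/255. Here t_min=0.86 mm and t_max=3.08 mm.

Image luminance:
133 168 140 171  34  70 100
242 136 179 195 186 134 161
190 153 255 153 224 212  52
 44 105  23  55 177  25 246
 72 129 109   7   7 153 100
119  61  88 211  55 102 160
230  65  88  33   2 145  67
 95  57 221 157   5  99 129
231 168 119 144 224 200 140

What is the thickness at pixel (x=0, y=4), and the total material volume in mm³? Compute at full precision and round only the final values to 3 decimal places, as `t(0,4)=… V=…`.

t(0,4)=2.453 V=460.006

span = t_max - t_min = 3.08 - 0.86 = 2.220
L(0,4) = 72, L_eff = 72/255 = 0.282353
t(0,4) = 3.08 - 2.220·0.282353 = 2.453
Σt over all 9·7 pixels = 106067/850 ≈ 124.7847059
V = pitch²·Σt = 1.92²·106067/850 = 460.006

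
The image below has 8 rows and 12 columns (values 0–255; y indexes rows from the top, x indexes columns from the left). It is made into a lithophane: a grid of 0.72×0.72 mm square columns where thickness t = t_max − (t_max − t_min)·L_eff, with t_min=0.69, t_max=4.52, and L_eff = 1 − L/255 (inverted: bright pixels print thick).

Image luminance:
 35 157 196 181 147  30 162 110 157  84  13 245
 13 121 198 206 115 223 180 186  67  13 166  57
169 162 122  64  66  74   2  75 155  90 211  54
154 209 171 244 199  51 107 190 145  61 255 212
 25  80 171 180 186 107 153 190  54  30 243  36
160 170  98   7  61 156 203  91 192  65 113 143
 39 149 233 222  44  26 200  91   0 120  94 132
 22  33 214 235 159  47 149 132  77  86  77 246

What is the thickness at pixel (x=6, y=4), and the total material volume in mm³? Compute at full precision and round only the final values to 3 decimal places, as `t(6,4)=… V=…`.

t(6,4)=2.988 V=128.123

span = t_max - t_min = 4.52 - 0.69 = 3.830
L(6,4) = 153, L_eff = 1 - 153/255 = 0.400000 (inverted)
t(6,4) = 4.52 - 3.830·0.400000 = 2.988
Σt over all 8·12 pixels = 420157/1700 ≈ 247.1511765
V = pitch²·Σt = 0.72²·420157/1700 = 128.123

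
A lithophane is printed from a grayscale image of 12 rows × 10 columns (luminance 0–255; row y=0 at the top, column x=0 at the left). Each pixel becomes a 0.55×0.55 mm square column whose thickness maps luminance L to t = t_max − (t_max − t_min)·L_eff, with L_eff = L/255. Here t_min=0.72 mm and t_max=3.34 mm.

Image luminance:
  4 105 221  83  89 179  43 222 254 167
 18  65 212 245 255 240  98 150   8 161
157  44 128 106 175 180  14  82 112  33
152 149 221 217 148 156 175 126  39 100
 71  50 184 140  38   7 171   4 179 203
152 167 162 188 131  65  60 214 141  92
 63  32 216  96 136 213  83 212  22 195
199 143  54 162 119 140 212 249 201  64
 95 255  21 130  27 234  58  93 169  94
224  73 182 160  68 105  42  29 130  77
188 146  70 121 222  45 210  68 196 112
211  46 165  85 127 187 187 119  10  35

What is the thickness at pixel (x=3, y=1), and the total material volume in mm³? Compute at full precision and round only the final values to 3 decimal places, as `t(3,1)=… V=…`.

span = t_max - t_min = 3.34 - 0.72 = 2.620
L(3,1) = 245, L_eff = 245/255 = 0.960784
t(3,1) = 3.34 - 2.620·0.960784 = 0.823
Σt over all 12·10 pixels = 3095551/12750 ≈ 242.7883137
V = pitch²·Σt = 0.55²·3095551/12750 = 73.443

t(3,1)=0.823 V=73.443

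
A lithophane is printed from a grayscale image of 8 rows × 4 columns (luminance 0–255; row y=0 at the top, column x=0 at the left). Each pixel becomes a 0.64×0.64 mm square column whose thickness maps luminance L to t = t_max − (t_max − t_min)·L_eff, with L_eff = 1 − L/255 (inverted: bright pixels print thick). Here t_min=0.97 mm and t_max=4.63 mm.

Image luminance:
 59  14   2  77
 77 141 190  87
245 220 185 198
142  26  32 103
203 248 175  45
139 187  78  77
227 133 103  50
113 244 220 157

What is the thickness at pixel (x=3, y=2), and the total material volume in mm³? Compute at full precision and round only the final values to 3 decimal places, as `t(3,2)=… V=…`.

span = t_max - t_min = 4.63 - 0.97 = 3.660
L(3,2) = 198, L_eff = 1 - 198/255 = 0.223529 (inverted)
t(3,2) = 4.63 - 3.660·0.223529 = 3.812
Σt over all 8·4 pixels = 387937/4250 ≈ 91.2792941
V = pitch²·Σt = 0.64²·387937/4250 = 37.388

t(3,2)=3.812 V=37.388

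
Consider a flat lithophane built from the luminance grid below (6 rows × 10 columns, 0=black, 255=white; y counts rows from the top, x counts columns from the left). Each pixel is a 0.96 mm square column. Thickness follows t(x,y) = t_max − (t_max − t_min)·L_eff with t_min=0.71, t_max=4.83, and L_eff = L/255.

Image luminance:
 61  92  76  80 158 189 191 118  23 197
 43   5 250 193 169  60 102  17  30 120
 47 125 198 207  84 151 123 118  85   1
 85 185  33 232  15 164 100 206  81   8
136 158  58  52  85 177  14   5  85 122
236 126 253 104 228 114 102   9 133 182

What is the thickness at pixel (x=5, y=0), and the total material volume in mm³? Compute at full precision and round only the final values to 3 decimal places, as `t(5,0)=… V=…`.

t(5,0)=1.776 V=165.812

span = t_max - t_min = 4.83 - 0.71 = 4.120
L(5,0) = 189, L_eff = 189/255 = 0.741176
t(5,0) = 4.83 - 4.120·0.741176 = 1.776
Σt over all 6·10 pixels = 382324/2125 ≈ 179.9171765
V = pitch²·Σt = 0.96²·382324/2125 = 165.812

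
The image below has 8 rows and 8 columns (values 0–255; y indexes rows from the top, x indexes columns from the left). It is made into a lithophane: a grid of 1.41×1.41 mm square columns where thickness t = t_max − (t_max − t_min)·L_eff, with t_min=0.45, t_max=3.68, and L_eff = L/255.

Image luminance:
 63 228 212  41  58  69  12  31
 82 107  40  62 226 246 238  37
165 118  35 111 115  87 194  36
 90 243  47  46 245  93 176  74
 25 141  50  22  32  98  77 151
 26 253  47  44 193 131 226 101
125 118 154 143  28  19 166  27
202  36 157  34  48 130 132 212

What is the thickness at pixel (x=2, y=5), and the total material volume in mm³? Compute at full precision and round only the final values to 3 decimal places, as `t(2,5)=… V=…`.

span = t_max - t_min = 3.68 - 0.45 = 3.230
L(2,5) = 47, L_eff = 47/255 = 0.184314
t(2,5) = 3.68 - 3.230·0.184314 = 3.085
Σt over all 8·8 pixels = 147.17
V = pitch²·Σt = 1.41²·147.17 = 292.589

t(2,5)=3.085 V=292.589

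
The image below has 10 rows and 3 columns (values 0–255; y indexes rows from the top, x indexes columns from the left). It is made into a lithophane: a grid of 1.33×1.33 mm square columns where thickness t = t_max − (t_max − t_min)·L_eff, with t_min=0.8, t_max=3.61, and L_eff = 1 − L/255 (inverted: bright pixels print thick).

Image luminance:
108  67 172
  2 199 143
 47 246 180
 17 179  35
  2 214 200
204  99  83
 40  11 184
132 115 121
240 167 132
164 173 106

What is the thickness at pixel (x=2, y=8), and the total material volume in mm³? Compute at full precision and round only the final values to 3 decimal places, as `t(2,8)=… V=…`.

span = t_max - t_min = 3.61 - 0.8 = 2.810
L(2,8) = 132, L_eff = 1 - 132/255 = 0.482353 (inverted)
t(2,8) = 3.61 - 2.810·0.482353 = 2.255
Σt over all 10·3 pixels = 837371/12750 ≈ 65.6761569
V = pitch²·Σt = 1.33²·837371/12750 = 116.175

t(2,8)=2.255 V=116.175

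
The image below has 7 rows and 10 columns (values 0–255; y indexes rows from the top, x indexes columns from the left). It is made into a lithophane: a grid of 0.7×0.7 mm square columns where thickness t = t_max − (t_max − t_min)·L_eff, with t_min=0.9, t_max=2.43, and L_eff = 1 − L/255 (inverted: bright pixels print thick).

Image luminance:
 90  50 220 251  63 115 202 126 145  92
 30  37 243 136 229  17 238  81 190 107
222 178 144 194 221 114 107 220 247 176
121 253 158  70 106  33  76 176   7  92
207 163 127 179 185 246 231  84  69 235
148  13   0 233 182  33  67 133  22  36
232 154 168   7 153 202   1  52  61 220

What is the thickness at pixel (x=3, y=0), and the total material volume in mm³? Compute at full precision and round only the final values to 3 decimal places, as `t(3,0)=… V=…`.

span = t_max - t_min = 2.43 - 0.9 = 1.530
L(3,0) = 251, L_eff = 1 - 251/255 = 0.015686 (inverted)
t(3,0) = 2.43 - 1.530·0.015686 = 2.406
Σt over all 7·10 pixels = 119.52
V = pitch²·Σt = 0.7²·119.52 = 58.565

t(3,0)=2.406 V=58.565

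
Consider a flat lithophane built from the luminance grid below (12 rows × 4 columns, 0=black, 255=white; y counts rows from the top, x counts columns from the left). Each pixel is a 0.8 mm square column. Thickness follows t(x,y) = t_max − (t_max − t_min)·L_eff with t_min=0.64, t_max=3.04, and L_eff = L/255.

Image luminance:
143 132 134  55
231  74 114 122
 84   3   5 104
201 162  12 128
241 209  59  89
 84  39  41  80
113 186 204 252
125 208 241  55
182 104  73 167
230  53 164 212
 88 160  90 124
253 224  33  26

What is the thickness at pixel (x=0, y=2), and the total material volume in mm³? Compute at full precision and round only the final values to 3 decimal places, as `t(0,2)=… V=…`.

t(0,2)=2.249 V=56.567

span = t_max - t_min = 3.04 - 0.64 = 2.400
L(0,2) = 84, L_eff = 84/255 = 0.329412
t(0,2) = 3.04 - 2.400·0.329412 = 2.249
Σt over all 12·4 pixels = 37564/425 ≈ 88.3858824
V = pitch²·Σt = 0.8²·37564/425 = 56.567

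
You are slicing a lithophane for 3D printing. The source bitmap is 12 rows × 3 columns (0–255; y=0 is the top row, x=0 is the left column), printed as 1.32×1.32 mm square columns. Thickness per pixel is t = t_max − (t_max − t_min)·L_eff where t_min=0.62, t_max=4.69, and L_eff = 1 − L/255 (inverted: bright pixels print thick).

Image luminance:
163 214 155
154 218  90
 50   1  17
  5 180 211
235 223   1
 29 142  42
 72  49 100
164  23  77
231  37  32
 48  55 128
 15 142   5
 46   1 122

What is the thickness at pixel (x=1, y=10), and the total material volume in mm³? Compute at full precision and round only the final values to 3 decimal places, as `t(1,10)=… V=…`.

span = t_max - t_min = 4.69 - 0.62 = 4.070
L(1,10) = 142, L_eff = 1 - 142/255 = 0.443137 (inverted)
t(1,10) = 4.69 - 4.070·0.443137 = 2.886
Σt over all 12·3 pixels = 661433/8500 ≈ 77.8156471
V = pitch²·Σt = 1.32²·661433/8500 = 135.586

t(1,10)=2.886 V=135.586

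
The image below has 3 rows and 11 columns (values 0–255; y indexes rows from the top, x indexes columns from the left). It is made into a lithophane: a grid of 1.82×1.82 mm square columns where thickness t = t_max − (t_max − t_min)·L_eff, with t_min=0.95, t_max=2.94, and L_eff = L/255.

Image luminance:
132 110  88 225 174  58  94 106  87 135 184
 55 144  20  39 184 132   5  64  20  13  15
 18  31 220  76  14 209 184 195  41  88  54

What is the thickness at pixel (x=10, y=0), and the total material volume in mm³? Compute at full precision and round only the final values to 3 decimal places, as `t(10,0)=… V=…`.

t(10,0)=1.504 V=238.288

span = t_max - t_min = 2.94 - 0.95 = 1.990
L(10,0) = 184, L_eff = 184/255 = 0.721569
t(10,0) = 2.94 - 1.990·0.721569 = 1.504
Σt over all 3·11 pixels = 458606/6375 ≈ 71.9381961
V = pitch²·Σt = 1.82²·458606/6375 = 238.288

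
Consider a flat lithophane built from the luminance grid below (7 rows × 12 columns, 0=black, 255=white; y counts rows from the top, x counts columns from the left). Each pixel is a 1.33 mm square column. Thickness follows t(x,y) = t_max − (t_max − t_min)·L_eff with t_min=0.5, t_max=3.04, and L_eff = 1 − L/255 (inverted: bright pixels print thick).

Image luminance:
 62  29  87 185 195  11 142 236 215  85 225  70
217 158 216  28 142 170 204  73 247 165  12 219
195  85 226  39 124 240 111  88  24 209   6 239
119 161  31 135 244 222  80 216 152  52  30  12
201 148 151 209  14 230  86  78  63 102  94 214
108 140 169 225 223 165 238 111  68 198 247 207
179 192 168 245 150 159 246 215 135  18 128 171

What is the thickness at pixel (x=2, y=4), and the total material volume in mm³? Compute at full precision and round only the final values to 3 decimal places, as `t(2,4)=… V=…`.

t(2,4)=2.004 V=287.985

span = t_max - t_min = 3.04 - 0.5 = 2.540
L(2,4) = 151, L_eff = 1 - 151/255 = 0.407843 (inverted)
t(2,4) = 3.04 - 2.540·0.407843 = 2.004
Σt over all 7·12 pixels = 1037878/6375 ≈ 162.8043922
V = pitch²·Σt = 1.33²·1037878/6375 = 287.985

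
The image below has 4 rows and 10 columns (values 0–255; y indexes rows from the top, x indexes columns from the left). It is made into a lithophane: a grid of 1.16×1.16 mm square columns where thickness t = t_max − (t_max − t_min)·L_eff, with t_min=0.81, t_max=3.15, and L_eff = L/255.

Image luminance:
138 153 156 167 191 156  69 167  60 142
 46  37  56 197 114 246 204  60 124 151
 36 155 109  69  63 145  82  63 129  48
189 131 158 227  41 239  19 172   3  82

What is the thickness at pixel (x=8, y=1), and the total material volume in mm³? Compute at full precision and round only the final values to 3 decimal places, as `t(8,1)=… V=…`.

t(8,1)=2.012 V=110.350

span = t_max - t_min = 3.15 - 0.81 = 2.340
L(8,1) = 124, L_eff = 124/255 = 0.486275
t(8,1) = 3.15 - 2.340·0.486275 = 2.012
Σt over all 4·10 pixels = 82.008
V = pitch²·Σt = 1.16²·82.008 = 110.350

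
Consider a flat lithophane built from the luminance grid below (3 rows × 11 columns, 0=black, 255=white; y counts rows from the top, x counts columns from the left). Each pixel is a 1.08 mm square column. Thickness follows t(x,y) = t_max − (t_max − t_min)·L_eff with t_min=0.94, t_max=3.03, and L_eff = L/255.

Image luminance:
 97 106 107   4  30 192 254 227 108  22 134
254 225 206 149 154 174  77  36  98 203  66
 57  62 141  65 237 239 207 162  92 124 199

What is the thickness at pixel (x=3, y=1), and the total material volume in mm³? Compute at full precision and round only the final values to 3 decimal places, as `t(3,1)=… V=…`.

span = t_max - t_min = 3.03 - 0.94 = 2.090
L(3,1) = 149, L_eff = 149/255 = 0.584314
t(3,1) = 3.03 - 2.090·0.584314 = 1.809
Σt over all 3·11 pixels = 1607573/25500 ≈ 63.0420784
V = pitch²·Σt = 1.08²·1607573/25500 = 73.532

t(3,1)=1.809 V=73.532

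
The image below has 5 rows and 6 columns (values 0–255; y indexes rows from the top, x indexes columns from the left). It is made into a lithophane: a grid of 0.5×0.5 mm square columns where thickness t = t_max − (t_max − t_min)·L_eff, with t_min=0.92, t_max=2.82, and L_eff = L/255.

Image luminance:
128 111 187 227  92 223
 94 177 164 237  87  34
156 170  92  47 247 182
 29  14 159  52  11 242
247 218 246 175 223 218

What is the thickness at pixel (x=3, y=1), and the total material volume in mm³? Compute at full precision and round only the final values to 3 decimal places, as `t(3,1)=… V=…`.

span = t_max - t_min = 2.82 - 0.92 = 1.900
L(3,1) = 237, L_eff = 237/255 = 0.929412
t(3,1) = 2.82 - 1.900·0.929412 = 1.054
Σt over all 5·6 pixels = 130439/2550 ≈ 51.1525490
V = pitch²·Σt = 0.5²·130439/2550 = 12.788

t(3,1)=1.054 V=12.788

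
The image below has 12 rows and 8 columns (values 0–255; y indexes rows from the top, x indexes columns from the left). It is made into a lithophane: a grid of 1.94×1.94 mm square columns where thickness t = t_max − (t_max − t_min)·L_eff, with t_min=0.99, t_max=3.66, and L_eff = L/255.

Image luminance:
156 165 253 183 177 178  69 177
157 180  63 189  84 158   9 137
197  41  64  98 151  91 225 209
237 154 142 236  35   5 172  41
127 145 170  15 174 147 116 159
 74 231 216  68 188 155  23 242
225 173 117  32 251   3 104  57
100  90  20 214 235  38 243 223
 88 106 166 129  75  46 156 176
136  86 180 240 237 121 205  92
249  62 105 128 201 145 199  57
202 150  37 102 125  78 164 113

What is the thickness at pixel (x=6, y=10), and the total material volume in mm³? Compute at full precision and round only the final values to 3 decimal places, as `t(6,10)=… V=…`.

span = t_max - t_min = 3.66 - 0.99 = 2.670
L(6,10) = 199, L_eff = 199/255 = 0.780392
t(6,10) = 3.66 - 2.670·0.780392 = 1.576
Σt over all 12·8 pixels = 453741/2125 ≈ 213.5251765
V = pitch²·Σt = 1.94²·453741/2125 = 803.623

t(6,10)=1.576 V=803.623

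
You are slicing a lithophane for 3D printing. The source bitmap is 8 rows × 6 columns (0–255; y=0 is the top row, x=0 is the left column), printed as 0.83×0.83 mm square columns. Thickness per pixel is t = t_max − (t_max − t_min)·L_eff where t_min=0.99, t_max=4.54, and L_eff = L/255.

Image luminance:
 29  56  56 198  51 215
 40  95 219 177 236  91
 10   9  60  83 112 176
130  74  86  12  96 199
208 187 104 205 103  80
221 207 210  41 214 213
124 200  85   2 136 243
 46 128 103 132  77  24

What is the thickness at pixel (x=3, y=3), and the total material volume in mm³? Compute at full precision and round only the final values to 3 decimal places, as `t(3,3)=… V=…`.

t(3,3)=4.373 V=94.471

span = t_max - t_min = 4.54 - 0.99 = 3.550
L(3,3) = 12, L_eff = 12/255 = 0.047059
t(3,3) = 4.54 - 3.550·0.047059 = 4.373
Σt over all 8·6 pixels = 699379/5100 ≈ 137.1331373
V = pitch²·Σt = 0.83²·699379/5100 = 94.471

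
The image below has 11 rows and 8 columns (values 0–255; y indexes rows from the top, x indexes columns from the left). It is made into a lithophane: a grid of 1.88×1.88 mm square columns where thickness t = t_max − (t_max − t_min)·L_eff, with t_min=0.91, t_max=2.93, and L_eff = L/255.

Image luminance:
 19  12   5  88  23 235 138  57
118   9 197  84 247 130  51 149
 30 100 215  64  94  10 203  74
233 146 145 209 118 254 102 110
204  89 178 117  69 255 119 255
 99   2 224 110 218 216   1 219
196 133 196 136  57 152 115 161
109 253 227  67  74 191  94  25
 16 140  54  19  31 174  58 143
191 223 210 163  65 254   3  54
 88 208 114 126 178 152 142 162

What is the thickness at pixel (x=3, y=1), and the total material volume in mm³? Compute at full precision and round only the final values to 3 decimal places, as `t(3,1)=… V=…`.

t(3,1)=2.265 V=597.788

span = t_max - t_min = 2.93 - 0.91 = 2.020
L(3,1) = 84, L_eff = 84/255 = 0.329412
t(3,1) = 2.93 - 2.020·0.329412 = 2.265
Σt over all 11·8 pixels = 1078231/6375 ≈ 169.1342745
V = pitch²·Σt = 1.88²·1078231/6375 = 597.788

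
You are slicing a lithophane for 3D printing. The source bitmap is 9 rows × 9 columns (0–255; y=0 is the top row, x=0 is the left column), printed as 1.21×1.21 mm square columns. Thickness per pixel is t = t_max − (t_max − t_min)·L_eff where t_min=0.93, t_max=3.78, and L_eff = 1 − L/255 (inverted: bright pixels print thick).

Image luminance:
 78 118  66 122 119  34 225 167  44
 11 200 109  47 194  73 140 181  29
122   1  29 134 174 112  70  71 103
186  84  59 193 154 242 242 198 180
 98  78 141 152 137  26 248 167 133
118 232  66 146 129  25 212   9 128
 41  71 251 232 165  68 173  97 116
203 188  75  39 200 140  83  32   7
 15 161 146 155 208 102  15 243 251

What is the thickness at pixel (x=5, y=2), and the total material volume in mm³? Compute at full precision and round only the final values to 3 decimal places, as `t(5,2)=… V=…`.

t(5,2)=2.182 V=274.465

span = t_max - t_min = 3.78 - 0.93 = 2.850
L(5,2) = 112, L_eff = 1 - 112/255 = 0.560784 (inverted)
t(5,2) = 3.78 - 2.850·0.560784 = 2.182
Σt over all 9·9 pixels = 79672/425 ≈ 187.4635294
V = pitch²·Σt = 1.21²·79672/425 = 274.465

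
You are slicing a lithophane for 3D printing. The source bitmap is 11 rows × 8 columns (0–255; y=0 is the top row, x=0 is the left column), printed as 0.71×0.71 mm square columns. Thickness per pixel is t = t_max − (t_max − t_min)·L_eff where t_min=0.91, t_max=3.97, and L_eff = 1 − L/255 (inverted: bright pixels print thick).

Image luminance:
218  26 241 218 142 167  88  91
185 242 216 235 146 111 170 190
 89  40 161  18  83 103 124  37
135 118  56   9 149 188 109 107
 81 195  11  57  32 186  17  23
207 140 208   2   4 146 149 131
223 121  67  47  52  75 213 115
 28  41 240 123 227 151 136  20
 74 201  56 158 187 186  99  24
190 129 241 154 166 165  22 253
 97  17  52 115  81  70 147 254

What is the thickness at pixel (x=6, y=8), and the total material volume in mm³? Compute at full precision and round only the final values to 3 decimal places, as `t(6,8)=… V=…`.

t(6,8)=2.098 V=105.809

span = t_max - t_min = 3.97 - 0.91 = 3.060
L(6,8) = 99, L_eff = 1 - 99/255 = 0.611765 (inverted)
t(6,8) = 3.97 - 3.060·0.611765 = 2.098
Σt over all 11·8 pixels = 209.896
V = pitch²·Σt = 0.71²·209.896 = 105.809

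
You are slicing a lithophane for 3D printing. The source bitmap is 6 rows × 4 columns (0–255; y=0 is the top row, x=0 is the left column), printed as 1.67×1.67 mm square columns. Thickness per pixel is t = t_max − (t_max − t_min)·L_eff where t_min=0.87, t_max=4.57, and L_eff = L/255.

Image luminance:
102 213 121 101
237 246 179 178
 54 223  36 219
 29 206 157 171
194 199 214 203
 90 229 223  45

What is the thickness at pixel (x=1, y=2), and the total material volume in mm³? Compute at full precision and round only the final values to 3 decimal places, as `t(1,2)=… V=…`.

t(1,2)=1.334 V=149.322

span = t_max - t_min = 4.57 - 0.87 = 3.700
L(1,2) = 223, L_eff = 223/255 = 0.874510
t(1,2) = 4.57 - 3.700·0.874510 = 1.334
Σt over all 6·4 pixels = 136531/2550 ≈ 53.5415686
V = pitch²·Σt = 1.67²·136531/2550 = 149.322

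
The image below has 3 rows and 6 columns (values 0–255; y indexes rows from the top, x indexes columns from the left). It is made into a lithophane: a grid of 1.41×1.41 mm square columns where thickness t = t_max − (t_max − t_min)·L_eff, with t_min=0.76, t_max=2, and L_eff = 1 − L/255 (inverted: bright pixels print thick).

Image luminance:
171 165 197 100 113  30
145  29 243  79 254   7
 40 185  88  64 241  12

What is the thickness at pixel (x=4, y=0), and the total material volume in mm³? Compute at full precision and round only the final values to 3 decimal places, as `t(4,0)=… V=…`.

span = t_max - t_min = 2 - 0.76 = 1.240
L(4,0) = 113, L_eff = 1 - 113/255 = 0.556863 (inverted)
t(4,0) = 2 - 1.240·0.556863 = 1.309
Σt over all 3·6 pixels = 51421/2125 ≈ 24.1981176
V = pitch²·Σt = 1.41²·51421/2125 = 48.108

t(4,0)=1.309 V=48.108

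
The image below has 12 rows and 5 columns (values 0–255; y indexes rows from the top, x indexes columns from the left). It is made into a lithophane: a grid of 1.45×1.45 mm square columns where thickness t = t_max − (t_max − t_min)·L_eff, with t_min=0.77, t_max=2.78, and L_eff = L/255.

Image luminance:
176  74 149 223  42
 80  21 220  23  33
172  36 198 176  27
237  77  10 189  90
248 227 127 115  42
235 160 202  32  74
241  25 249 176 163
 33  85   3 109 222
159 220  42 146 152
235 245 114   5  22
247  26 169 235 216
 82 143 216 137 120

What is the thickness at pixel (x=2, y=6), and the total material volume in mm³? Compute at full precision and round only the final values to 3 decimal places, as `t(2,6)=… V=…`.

span = t_max - t_min = 2.78 - 0.77 = 2.010
L(2,6) = 249, L_eff = 249/255 = 0.976471
t(2,6) = 2.78 - 2.010·0.976471 = 0.817
Σt over all 12·5 pixels = 221254/2125 ≈ 104.1195294
V = pitch²·Σt = 1.45²·221254/2125 = 218.911

t(2,6)=0.817 V=218.911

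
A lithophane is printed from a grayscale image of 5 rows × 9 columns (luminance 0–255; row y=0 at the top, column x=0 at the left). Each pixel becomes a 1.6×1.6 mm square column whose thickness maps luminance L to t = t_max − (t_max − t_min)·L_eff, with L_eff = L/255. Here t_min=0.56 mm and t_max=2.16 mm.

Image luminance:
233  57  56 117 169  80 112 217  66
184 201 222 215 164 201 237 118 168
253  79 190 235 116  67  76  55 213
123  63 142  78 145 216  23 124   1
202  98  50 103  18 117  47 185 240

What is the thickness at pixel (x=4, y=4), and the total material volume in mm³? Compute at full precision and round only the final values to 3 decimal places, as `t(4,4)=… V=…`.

span = t_max - t_min = 2.16 - 0.56 = 1.600
L(4,4) = 18, L_eff = 18/255 = 0.070588
t(4,4) = 2.16 - 1.600·0.070588 = 2.047
Σt over all 5·9 pixels = 75322/1275 ≈ 59.0760784
V = pitch²·Σt = 1.6²·75322/1275 = 151.235

t(4,4)=2.047 V=151.235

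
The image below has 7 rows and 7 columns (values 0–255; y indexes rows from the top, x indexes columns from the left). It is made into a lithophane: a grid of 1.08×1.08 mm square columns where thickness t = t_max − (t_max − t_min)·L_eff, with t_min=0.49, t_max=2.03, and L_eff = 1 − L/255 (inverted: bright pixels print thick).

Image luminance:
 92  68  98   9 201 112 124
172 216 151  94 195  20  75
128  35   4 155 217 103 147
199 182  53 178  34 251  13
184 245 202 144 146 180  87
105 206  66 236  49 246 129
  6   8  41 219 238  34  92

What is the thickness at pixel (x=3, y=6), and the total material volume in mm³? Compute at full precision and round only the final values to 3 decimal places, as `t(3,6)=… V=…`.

span = t_max - t_min = 2.03 - 0.49 = 1.540
L(3,6) = 219, L_eff = 1 - 219/255 = 0.141176 (inverted)
t(3,6) = 2.03 - 1.540·0.141176 = 1.813
Σt over all 7·7 pixels = 521787/8500 ≈ 61.3867059
V = pitch²·Σt = 1.08²·521787/8500 = 71.601

t(3,6)=1.813 V=71.601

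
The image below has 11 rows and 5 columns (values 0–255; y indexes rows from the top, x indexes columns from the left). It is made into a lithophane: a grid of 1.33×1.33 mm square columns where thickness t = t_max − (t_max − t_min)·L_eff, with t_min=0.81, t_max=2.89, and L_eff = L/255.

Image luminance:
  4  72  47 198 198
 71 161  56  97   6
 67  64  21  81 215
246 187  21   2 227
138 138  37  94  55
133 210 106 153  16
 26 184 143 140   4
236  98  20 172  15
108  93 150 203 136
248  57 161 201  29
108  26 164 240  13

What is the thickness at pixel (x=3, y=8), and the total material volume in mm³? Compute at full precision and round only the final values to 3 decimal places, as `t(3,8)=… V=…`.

span = t_max - t_min = 2.89 - 0.81 = 2.080
L(3,8) = 203, L_eff = 203/255 = 0.796078
t(3,8) = 2.89 - 2.080·0.796078 = 1.234
Σt over all 11·5 pixels = 928419/8500 ≈ 109.2257647
V = pitch²·Σt = 1.33²·928419/8500 = 193.209

t(3,8)=1.234 V=193.209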